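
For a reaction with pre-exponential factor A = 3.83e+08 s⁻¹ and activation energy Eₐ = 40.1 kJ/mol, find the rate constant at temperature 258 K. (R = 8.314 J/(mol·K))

2.91e+00 s⁻¹

Step 1: Use the Arrhenius equation: k = A × exp(-Eₐ/RT)
Step 2: Convert Eₐ to J/mol: 40.1 kJ/mol = 40100 J/mol
Step 3: Calculate the exponent: -Eₐ/(RT) = -40100/(8.314 × 258) = -18.69453
Step 4: k = 3.83e+08 × exp(-18.69453)
Step 5: k = 3.83e+08 × 7.60447e-09 = 2.9125e+00 s⁻¹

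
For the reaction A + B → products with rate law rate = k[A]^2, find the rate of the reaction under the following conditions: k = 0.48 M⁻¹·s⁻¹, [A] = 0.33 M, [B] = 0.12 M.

0.05227 M/s

Step 1: The rate law is rate = k[A]^2
Step 2: Note that the rate does not depend on [B] (zero order in B).
Step 3: rate = 0.48 × (0.33)^2 = 0.052272 M/s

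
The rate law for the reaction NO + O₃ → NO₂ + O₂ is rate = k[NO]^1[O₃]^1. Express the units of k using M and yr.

M⁻¹·yr⁻¹

Step 1: Overall order = 1 + 1 = 2.
Step 2: rate has units M·yr⁻¹; [NO]^1[O₃]^1 has units M^2.
Step 3: k = rate/([NO]^1[O₃]^1), so units of k = M^(1-2)·yr⁻¹ = M⁻¹·yr⁻¹.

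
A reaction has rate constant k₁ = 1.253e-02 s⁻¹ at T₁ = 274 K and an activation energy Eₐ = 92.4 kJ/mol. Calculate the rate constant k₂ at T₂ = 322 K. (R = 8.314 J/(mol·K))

5.295e+00 s⁻¹

Step 1: Use the two-temperature Arrhenius form: ln(k₂/k₁) = -Eₐ/R × (1/T₂ - 1/T₁)
Step 2: Convert Eₐ to J/mol: 92.4 kJ/mol = 92400 J/mol
Step 3: 1/T₂ - 1/T₁ = 1/322 - 1/274 = -5.440450e-04 K⁻¹
Step 4: ln(k₂/k₁) = -92400/8.314 × -5.440450e-04 = 6.04640
Step 5: k₂ = k₁ × exp(6.04640) = 1.253e-02 × 4.22589e+02 = 5.295e+00 s⁻¹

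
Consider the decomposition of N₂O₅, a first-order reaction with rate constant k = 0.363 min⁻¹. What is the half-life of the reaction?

1.909 min

Step 1: For a first-order reaction, t₁/₂ = ln(2)/k
Step 2: t₁/₂ = ln(2)/0.363
Step 3: t₁/₂ = 0.6931/0.363 = 1.909 min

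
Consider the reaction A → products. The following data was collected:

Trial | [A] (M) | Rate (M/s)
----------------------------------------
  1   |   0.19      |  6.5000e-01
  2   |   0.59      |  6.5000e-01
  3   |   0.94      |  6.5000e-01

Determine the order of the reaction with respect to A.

zeroth order (0)

Step 1: Compare trials - when concentration changes, rate stays constant.
Step 2: rate₂/rate₁ = 6.5000e-01/6.5000e-01 = 1
Step 3: [A]₂/[A]₁ = 0.59/0.19 = 3.105
Step 4: Since rate ratio ≈ (conc ratio)^0, the reaction is zeroth order.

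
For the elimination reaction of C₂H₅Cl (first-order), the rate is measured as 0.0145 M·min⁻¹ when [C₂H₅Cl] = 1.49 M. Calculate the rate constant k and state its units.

0.009732 min⁻¹

Step 1: rate = k[C₂H₅Cl]^1, so k = rate / [C₂H₅Cl]^1.
Step 2: k = 0.0145 / (1.49)^1 = 0.0145 / 1.49.
Step 3: k = 0.009732 min⁻¹.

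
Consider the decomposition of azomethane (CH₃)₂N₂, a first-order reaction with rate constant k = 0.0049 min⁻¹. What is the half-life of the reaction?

141.5 min

Step 1: For a first-order reaction, t₁/₂ = ln(2)/k
Step 2: t₁/₂ = ln(2)/0.0049
Step 3: t₁/₂ = 0.6931/0.0049 = 141.5 min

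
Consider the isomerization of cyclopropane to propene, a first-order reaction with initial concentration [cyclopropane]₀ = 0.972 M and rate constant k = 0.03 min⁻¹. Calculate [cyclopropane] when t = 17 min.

0.5837 M

Step 1: For a first-order reaction: [cyclopropane] = [cyclopropane]₀ × e^(-kt)
Step 2: [cyclopropane] = 0.972 × e^(-0.03 × 17)
Step 3: [cyclopropane] = 0.972 × e^(-0.51)
Step 4: [cyclopropane] = 0.972 × 0.600496 = 0.5837 M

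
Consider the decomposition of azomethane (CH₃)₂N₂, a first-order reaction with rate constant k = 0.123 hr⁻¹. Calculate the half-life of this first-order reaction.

5.635 hr

Step 1: For a first-order reaction, t₁/₂ = ln(2)/k
Step 2: t₁/₂ = ln(2)/0.123
Step 3: t₁/₂ = 0.6931/0.123 = 5.635 hr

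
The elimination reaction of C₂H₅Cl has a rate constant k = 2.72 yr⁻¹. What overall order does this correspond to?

first order (1)

Step 1: The units of k for an nth-order reaction are (concentration)^(1-n)·(time)⁻¹.
Step 2: Here k has units yr⁻¹, so the concentration exponent is 0.
Step 3: 1 - n = 0 ⇒ n = 1. The reaction is first order.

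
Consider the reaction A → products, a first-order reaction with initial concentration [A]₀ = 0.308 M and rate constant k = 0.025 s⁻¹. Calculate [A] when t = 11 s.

0.2339 M

Step 1: For a first-order reaction: [A] = [A]₀ × e^(-kt)
Step 2: [A] = 0.308 × e^(-0.025 × 11)
Step 3: [A] = 0.308 × e^(-0.275)
Step 4: [A] = 0.308 × 0.759572 = 0.2339 M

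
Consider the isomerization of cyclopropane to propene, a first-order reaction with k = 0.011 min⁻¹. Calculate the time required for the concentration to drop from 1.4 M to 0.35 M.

126 min

Step 1: For first-order: t = ln([cyclopropane]₀/[cyclopropane])/k
Step 2: t = ln(1.4/0.35)/0.011
Step 3: t = ln(4)/0.011
Step 4: t = 1.386/0.011 = 126 min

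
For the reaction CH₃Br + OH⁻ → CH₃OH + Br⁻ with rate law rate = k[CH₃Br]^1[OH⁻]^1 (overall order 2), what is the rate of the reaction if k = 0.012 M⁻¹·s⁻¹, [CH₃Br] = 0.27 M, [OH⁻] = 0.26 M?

0.0008424 M/s

Step 1: The rate law is rate = k[CH₃Br]^1[OH⁻]^1, overall order = 1+1 = 2
Step 2: Substitute values: rate = 0.012 × (0.27)^1 × (0.26)^1
Step 3: rate = 0.012 × 0.27 × 0.26 = 0.0008424 M/s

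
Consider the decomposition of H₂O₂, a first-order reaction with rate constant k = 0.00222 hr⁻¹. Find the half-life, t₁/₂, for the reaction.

312.2 hr

Step 1: For a first-order reaction, t₁/₂ = ln(2)/k
Step 2: t₁/₂ = ln(2)/0.00222
Step 3: t₁/₂ = 0.6931/0.00222 = 312.2 hr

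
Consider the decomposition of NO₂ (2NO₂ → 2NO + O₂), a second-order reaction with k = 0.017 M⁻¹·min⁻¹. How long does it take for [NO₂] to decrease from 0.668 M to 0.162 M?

275 min

Step 1: For second-order: t = (1/[NO₂] - 1/[NO₂]₀)/k
Step 2: t = (1/0.162 - 1/0.668)/0.017
Step 3: t = (6.173 - 1.497)/0.017
Step 4: t = 4.676/0.017 = 275 min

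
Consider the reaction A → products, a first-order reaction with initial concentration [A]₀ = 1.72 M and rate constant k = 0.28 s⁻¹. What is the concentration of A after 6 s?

0.3206 M

Step 1: For a first-order reaction: [A] = [A]₀ × e^(-kt)
Step 2: [A] = 1.72 × e^(-0.28 × 6)
Step 3: [A] = 1.72 × e^(-1.68)
Step 4: [A] = 1.72 × 0.186374 = 0.3206 M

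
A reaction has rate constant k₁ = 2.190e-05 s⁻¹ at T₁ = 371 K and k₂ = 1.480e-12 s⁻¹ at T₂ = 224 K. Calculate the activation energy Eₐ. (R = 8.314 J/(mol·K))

77.6 kJ/mol

Step 1: Use the two-temperature Arrhenius form: ln(k₂/k₁) = -Eₐ/R × (1/T₂ - 1/T₁)
Step 2: ln(k₂/k₁) = ln(1.480e-12/2.190e-05) = ln(6.75799e-08) = -16.51
Step 3: 1/T₂ - 1/T₁ = 1/224 - 1/371 = 1.768868e-03 K⁻¹
Step 4: Eₐ = -R × ln(k₂/k₁) / (1/T₂ - 1/T₁) = -8.314 × -16.51 / 1.768868e-03
Step 5: Eₐ = 7.7600e+04 J/mol = 77.6 kJ/mol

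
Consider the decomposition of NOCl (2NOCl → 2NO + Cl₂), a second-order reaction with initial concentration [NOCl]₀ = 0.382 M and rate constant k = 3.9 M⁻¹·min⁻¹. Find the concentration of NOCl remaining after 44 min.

0.00574 M

Step 1: For a second-order reaction: 1/[NOCl] = 1/[NOCl]₀ + kt
Step 2: 1/[NOCl] = 1/0.382 + 3.9 × 44
Step 3: 1/[NOCl] = 2.618 + 171.6 = 174.2
Step 4: [NOCl] = 1/174.2 = 0.00574 M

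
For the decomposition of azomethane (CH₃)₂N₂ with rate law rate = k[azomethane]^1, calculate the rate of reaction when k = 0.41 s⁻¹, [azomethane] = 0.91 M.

0.3731 M/s

Step 1: Identify the rate law: rate = k[azomethane]^1
Step 2: Substitute values: rate = 0.41 × (0.91)^1
Step 3: Calculate: rate = 0.41 × 0.91 = 0.3731 M/s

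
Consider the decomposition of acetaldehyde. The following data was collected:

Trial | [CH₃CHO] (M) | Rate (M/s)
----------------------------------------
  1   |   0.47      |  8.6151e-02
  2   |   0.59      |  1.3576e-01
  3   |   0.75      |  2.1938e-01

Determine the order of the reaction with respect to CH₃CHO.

second order (2)

Step 1: Compare trials to find order n where rate₂/rate₁ = ([CH₃CHO]₂/[CH₃CHO]₁)^n
Step 2: rate₂/rate₁ = 1.3576e-01/8.6151e-02 = 1.576
Step 3: [CH₃CHO]₂/[CH₃CHO]₁ = 0.59/0.47 = 1.255
Step 4: n = ln(1.576)/ln(1.255) = 2.00 ≈ 2
Step 5: The reaction is second order in CH₃CHO.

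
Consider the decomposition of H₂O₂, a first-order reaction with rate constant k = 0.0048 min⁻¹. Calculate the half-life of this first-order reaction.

144.4 min

Step 1: For a first-order reaction, t₁/₂ = ln(2)/k
Step 2: t₁/₂ = ln(2)/0.0048
Step 3: t₁/₂ = 0.6931/0.0048 = 144.4 min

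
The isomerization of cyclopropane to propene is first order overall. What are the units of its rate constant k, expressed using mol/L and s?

s⁻¹

Step 1: For overall order n, rate = k × (concentration)^n.
Step 2: Rate has units mol/L·s⁻¹; concentration term has units (mol/L)^1.
Step 3: k = rate / (concentration)^n, so units of k = (mol/L)^(1-1)·s⁻¹ = s⁻¹.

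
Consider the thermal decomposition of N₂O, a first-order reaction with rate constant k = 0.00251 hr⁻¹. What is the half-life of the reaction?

276.2 hr

Step 1: For a first-order reaction, t₁/₂ = ln(2)/k
Step 2: t₁/₂ = ln(2)/0.00251
Step 3: t₁/₂ = 0.6931/0.00251 = 276.2 hr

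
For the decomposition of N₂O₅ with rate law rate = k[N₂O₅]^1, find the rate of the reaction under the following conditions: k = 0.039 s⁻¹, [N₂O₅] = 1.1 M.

0.0429 M/s

Step 1: Identify the rate law: rate = k[N₂O₅]^1
Step 2: Substitute values: rate = 0.039 × (1.1)^1
Step 3: Calculate: rate = 0.039 × 1.1 = 0.0429 M/s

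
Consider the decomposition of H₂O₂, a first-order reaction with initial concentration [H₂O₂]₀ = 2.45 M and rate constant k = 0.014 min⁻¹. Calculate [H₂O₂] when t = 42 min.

1.361 M

Step 1: For a first-order reaction: [H₂O₂] = [H₂O₂]₀ × e^(-kt)
Step 2: [H₂O₂] = 2.45 × e^(-0.014 × 42)
Step 3: [H₂O₂] = 2.45 × e^(-0.588)
Step 4: [H₂O₂] = 2.45 × 0.555437 = 1.361 M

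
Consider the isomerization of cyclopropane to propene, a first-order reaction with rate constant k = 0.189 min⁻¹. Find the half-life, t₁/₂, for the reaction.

3.667 min

Step 1: For a first-order reaction, t₁/₂ = ln(2)/k
Step 2: t₁/₂ = ln(2)/0.189
Step 3: t₁/₂ = 0.6931/0.189 = 3.667 min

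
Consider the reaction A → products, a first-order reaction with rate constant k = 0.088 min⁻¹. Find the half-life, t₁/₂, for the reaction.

7.877 min

Step 1: For a first-order reaction, t₁/₂ = ln(2)/k
Step 2: t₁/₂ = ln(2)/0.088
Step 3: t₁/₂ = 0.6931/0.088 = 7.877 min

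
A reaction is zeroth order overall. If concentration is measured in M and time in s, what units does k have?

M·s⁻¹

Step 1: For overall order n, rate = k × (concentration)^n.
Step 2: Rate has units M·s⁻¹; concentration term has units M^0.
Step 3: k = rate / (concentration)^n, so units of k = M^(1-0)·s⁻¹ = M·s⁻¹.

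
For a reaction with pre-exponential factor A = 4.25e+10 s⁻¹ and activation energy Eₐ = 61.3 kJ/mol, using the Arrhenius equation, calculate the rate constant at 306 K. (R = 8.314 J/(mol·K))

1.46e+00 s⁻¹

Step 1: Use the Arrhenius equation: k = A × exp(-Eₐ/RT)
Step 2: Convert Eₐ to J/mol: 61.3 kJ/mol = 61300 J/mol
Step 3: Calculate the exponent: -Eₐ/(RT) = -61300/(8.314 × 306) = -24.09512
Step 4: k = 4.25e+10 × exp(-24.09512)
Step 5: k = 4.25e+10 × 3.43259e-11 = 1.4589e+00 s⁻¹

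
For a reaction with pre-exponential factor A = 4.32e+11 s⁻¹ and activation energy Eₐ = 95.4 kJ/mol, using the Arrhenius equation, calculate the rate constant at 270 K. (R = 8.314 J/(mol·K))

1.51e-07 s⁻¹

Step 1: Use the Arrhenius equation: k = A × exp(-Eₐ/RT)
Step 2: Convert Eₐ to J/mol: 95.4 kJ/mol = 95400 J/mol
Step 3: Calculate the exponent: -Eₐ/(RT) = -95400/(8.314 × 270) = -42.49860
Step 4: k = 4.32e+11 × exp(-42.49860)
Step 5: k = 4.32e+11 × 3.49215e-19 = 1.5086e-07 s⁻¹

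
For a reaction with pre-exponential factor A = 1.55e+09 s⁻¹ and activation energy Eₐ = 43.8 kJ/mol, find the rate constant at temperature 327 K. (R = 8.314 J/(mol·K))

1.56e+02 s⁻¹

Step 1: Use the Arrhenius equation: k = A × exp(-Eₐ/RT)
Step 2: Convert Eₐ to J/mol: 43.8 kJ/mol = 43800 J/mol
Step 3: Calculate the exponent: -Eₐ/(RT) = -43800/(8.314 × 327) = -16.11077
Step 4: k = 1.55e+09 × exp(-16.11077)
Step 5: k = 1.55e+09 × 1.00735e-07 = 1.5614e+02 s⁻¹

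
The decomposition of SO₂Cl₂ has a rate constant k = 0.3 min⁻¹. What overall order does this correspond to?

first order (1)

Step 1: The units of k for an nth-order reaction are (concentration)^(1-n)·(time)⁻¹.
Step 2: Here k has units min⁻¹, so the concentration exponent is 0.
Step 3: 1 - n = 0 ⇒ n = 1. The reaction is first order.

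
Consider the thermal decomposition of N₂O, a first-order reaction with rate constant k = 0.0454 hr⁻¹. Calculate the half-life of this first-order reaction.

15.27 hr

Step 1: For a first-order reaction, t₁/₂ = ln(2)/k
Step 2: t₁/₂ = ln(2)/0.0454
Step 3: t₁/₂ = 0.6931/0.0454 = 15.27 hr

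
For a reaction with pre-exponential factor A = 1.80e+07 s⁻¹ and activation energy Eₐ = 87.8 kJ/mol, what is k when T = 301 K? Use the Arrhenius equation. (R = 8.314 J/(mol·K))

1.04e-08 s⁻¹

Step 1: Use the Arrhenius equation: k = A × exp(-Eₐ/RT)
Step 2: Convert Eₐ to J/mol: 87.8 kJ/mol = 87800 J/mol
Step 3: Calculate the exponent: -Eₐ/(RT) = -87800/(8.314 × 301) = -35.08472
Step 4: k = 1.80e+07 × exp(-35.08472)
Step 5: k = 1.80e+07 × 5.79295e-16 = 1.0427e-08 s⁻¹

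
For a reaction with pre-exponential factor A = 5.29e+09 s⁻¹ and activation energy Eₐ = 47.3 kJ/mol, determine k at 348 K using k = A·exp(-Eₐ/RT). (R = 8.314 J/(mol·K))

4.20e+02 s⁻¹

Step 1: Use the Arrhenius equation: k = A × exp(-Eₐ/RT)
Step 2: Convert Eₐ to J/mol: 47.3 kJ/mol = 47300 J/mol
Step 3: Calculate the exponent: -Eₐ/(RT) = -47300/(8.314 × 348) = -16.34827
Step 4: k = 5.29e+09 × exp(-16.34827)
Step 5: k = 5.29e+09 × 7.94395e-08 = 4.2023e+02 s⁻¹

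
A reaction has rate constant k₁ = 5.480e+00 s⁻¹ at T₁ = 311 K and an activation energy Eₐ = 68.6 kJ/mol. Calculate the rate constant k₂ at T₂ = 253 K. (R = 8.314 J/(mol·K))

1.251e-02 s⁻¹

Step 1: Use the two-temperature Arrhenius form: ln(k₂/k₁) = -Eₐ/R × (1/T₂ - 1/T₁)
Step 2: Convert Eₐ to J/mol: 68.6 kJ/mol = 68600 J/mol
Step 3: 1/T₂ - 1/T₁ = 1/253 - 1/311 = 7.371351e-04 K⁻¹
Step 4: ln(k₂/k₁) = -68600/8.314 × 7.371351e-04 = -6.08221
Step 5: k₂ = k₁ × exp(-6.08221) = 5.480e+00 × 2.28313e-03 = 1.251e-02 s⁻¹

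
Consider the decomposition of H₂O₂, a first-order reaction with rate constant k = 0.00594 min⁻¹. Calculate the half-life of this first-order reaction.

116.7 min

Step 1: For a first-order reaction, t₁/₂ = ln(2)/k
Step 2: t₁/₂ = ln(2)/0.00594
Step 3: t₁/₂ = 0.6931/0.00594 = 116.7 min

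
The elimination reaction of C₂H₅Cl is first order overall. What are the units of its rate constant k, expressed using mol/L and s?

s⁻¹

Step 1: For overall order n, rate = k × (concentration)^n.
Step 2: Rate has units mol/L·s⁻¹; concentration term has units (mol/L)^1.
Step 3: k = rate / (concentration)^n, so units of k = (mol/L)^(1-1)·s⁻¹ = s⁻¹.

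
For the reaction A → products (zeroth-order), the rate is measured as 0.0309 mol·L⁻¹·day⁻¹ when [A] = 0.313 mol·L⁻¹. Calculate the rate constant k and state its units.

0.0309 mol·L⁻¹·day⁻¹

Step 1: For a zeroth-order reaction, rate = k (independent of concentration).
Step 2: k = rate = 0.0309 mol·L⁻¹·day⁻¹.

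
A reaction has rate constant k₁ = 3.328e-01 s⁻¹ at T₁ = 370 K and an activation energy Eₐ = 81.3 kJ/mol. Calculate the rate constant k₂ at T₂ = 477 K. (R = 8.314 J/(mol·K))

1.250e+02 s⁻¹

Step 1: Use the two-temperature Arrhenius form: ln(k₂/k₁) = -Eₐ/R × (1/T₂ - 1/T₁)
Step 2: Convert Eₐ to J/mol: 81.3 kJ/mol = 81300 J/mol
Step 3: 1/T₂ - 1/T₁ = 1/477 - 1/370 = -6.062666e-04 K⁻¹
Step 4: ln(k₂/k₁) = -81300/8.314 × -6.062666e-04 = 5.92849
Step 5: k₂ = k₁ × exp(5.92849) = 3.328e-01 × 3.75587e+02 = 1.250e+02 s⁻¹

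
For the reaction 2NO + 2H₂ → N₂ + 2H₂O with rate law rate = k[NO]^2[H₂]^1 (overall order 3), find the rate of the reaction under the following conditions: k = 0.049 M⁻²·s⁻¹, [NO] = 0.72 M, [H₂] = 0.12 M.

0.003048 M/s

Step 1: The rate law is rate = k[NO]^2[H₂]^1, overall order = 2+1 = 3
Step 2: Substitute values: rate = 0.049 × (0.72)^2 × (0.12)^1
Step 3: rate = 0.049 × 0.5184 × 0.12 = 0.00304819 M/s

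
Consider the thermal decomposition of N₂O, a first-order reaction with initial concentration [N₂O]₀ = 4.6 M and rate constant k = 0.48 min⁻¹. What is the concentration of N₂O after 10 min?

0.03786 M

Step 1: For a first-order reaction: [N₂O] = [N₂O]₀ × e^(-kt)
Step 2: [N₂O] = 4.6 × e^(-0.48 × 10)
Step 3: [N₂O] = 4.6 × e^(-4.8)
Step 4: [N₂O] = 4.6 × 0.00822975 = 0.03786 M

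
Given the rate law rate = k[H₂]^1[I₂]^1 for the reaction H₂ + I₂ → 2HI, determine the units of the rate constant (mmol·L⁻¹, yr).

(mmol·L⁻¹)⁻¹·yr⁻¹

Step 1: Overall order = 1 + 1 = 2.
Step 2: rate has units mmol·L⁻¹·yr⁻¹; [H₂]^1[I₂]^1 has units (mmol·L⁻¹)^2.
Step 3: k = rate/([H₂]^1[I₂]^1), so units of k = (mmol·L⁻¹)^(1-2)·yr⁻¹ = (mmol·L⁻¹)⁻¹·yr⁻¹.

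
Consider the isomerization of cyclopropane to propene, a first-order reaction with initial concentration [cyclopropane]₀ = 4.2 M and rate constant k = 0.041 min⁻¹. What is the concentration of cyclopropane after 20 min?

1.85 M

Step 1: For a first-order reaction: [cyclopropane] = [cyclopropane]₀ × e^(-kt)
Step 2: [cyclopropane] = 4.2 × e^(-0.041 × 20)
Step 3: [cyclopropane] = 4.2 × e^(-0.82)
Step 4: [cyclopropane] = 4.2 × 0.440432 = 1.85 M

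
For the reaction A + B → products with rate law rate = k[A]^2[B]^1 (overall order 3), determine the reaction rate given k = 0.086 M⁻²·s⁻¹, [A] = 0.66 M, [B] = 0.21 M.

0.007867 M/s

Step 1: The rate law is rate = k[A]^2[B]^1, overall order = 2+1 = 3
Step 2: Substitute values: rate = 0.086 × (0.66)^2 × (0.21)^1
Step 3: rate = 0.086 × 0.4356 × 0.21 = 0.00786694 M/s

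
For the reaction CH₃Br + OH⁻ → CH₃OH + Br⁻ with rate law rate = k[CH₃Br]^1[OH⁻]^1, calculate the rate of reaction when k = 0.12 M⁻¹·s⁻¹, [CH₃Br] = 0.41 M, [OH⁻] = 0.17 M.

0.008364 M/s

Step 1: The rate law is rate = k[CH₃Br]^1[OH⁻]^1
Step 2: Substitute: rate = 0.12 × (0.41)^1 × (0.17)^1
Step 3: rate = 0.12 × 0.41 × 0.17 = 0.008364 M/s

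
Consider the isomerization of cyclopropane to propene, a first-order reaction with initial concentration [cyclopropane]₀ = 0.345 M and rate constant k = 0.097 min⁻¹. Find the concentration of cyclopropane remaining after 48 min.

0.003279 M

Step 1: For a first-order reaction: [cyclopropane] = [cyclopropane]₀ × e^(-kt)
Step 2: [cyclopropane] = 0.345 × e^(-0.097 × 48)
Step 3: [cyclopropane] = 0.345 × e^(-4.656)
Step 4: [cyclopropane] = 0.345 × 0.0095044 = 0.003279 M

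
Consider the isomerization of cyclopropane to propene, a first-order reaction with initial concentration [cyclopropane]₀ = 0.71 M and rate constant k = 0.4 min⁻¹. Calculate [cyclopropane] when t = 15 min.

0.00176 M

Step 1: For a first-order reaction: [cyclopropane] = [cyclopropane]₀ × e^(-kt)
Step 2: [cyclopropane] = 0.71 × e^(-0.4 × 15)
Step 3: [cyclopropane] = 0.71 × e^(-6)
Step 4: [cyclopropane] = 0.71 × 0.00247875 = 0.00176 M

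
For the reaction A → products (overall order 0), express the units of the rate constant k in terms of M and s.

M·s⁻¹

Step 1: For overall order n, rate = k × (concentration)^n.
Step 2: Rate has units M·s⁻¹; concentration term has units M^0.
Step 3: k = rate / (concentration)^n, so units of k = M^(1-0)·s⁻¹ = M·s⁻¹.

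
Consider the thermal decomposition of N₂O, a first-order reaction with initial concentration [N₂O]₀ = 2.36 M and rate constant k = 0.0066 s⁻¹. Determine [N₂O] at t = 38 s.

1.837 M

Step 1: For a first-order reaction: [N₂O] = [N₂O]₀ × e^(-kt)
Step 2: [N₂O] = 2.36 × e^(-0.0066 × 38)
Step 3: [N₂O] = 2.36 × e^(-0.2508)
Step 4: [N₂O] = 2.36 × 0.778178 = 1.837 M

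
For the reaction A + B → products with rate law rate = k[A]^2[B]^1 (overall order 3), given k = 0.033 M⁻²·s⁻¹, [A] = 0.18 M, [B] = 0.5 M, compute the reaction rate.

0.0005346 M/s

Step 1: The rate law is rate = k[A]^2[B]^1, overall order = 2+1 = 3
Step 2: Substitute values: rate = 0.033 × (0.18)^2 × (0.5)^1
Step 3: rate = 0.033 × 0.0324 × 0.5 = 0.0005346 M/s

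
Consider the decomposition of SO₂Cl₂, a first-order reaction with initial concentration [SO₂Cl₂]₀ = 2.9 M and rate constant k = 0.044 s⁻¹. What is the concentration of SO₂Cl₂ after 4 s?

2.432 M

Step 1: For a first-order reaction: [SO₂Cl₂] = [SO₂Cl₂]₀ × e^(-kt)
Step 2: [SO₂Cl₂] = 2.9 × e^(-0.044 × 4)
Step 3: [SO₂Cl₂] = 2.9 × e^(-0.176)
Step 4: [SO₂Cl₂] = 2.9 × 0.838618 = 2.432 M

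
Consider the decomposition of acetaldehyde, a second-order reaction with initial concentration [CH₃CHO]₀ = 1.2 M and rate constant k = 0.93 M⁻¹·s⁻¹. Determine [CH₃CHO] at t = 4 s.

0.2196 M

Step 1: For a second-order reaction: 1/[CH₃CHO] = 1/[CH₃CHO]₀ + kt
Step 2: 1/[CH₃CHO] = 1/1.2 + 0.93 × 4
Step 3: 1/[CH₃CHO] = 0.8333 + 3.72 = 4.553
Step 4: [CH₃CHO] = 1/4.553 = 0.2196 M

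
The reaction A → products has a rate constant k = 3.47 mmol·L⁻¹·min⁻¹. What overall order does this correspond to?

zeroth order (0)

Step 1: The units of k for an nth-order reaction are (concentration)^(1-n)·(time)⁻¹.
Step 2: Here k has units mmol·L⁻¹·min⁻¹, so the concentration exponent is 1.
Step 3: 1 - n = 1 ⇒ n = 0. The reaction is zeroth order.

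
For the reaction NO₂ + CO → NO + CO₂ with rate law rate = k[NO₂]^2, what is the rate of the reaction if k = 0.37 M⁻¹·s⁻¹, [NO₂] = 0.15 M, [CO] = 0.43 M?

0.008325 M/s

Step 1: The rate law is rate = k[NO₂]^2
Step 2: Note that the rate does not depend on [CO] (zero order in CO).
Step 3: rate = 0.37 × (0.15)^2 = 0.008325 M/s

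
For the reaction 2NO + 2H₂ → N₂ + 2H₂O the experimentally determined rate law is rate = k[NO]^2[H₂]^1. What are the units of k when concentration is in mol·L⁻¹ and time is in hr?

(mol·L⁻¹)⁻²·hr⁻¹

Step 1: Overall order = 2 + 1 = 3.
Step 2: rate has units mol·L⁻¹·hr⁻¹; [NO]^2[H₂]^1 has units (mol·L⁻¹)^3.
Step 3: k = rate/([NO]^2[H₂]^1), so units of k = (mol·L⁻¹)^(1-3)·hr⁻¹ = (mol·L⁻¹)⁻²·hr⁻¹.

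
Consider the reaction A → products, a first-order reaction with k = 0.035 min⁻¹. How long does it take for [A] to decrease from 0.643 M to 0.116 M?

48.93 min

Step 1: For first-order: t = ln([A]₀/[A])/k
Step 2: t = ln(0.643/0.116)/0.035
Step 3: t = ln(5.543)/0.035
Step 4: t = 1.713/0.035 = 48.93 min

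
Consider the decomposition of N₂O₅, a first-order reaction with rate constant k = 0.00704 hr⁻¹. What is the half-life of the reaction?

98.46 hr

Step 1: For a first-order reaction, t₁/₂ = ln(2)/k
Step 2: t₁/₂ = ln(2)/0.00704
Step 3: t₁/₂ = 0.6931/0.00704 = 98.46 hr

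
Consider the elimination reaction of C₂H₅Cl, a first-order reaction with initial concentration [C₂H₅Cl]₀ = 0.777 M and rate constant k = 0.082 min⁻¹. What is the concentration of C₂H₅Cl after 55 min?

0.008546 M

Step 1: For a first-order reaction: [C₂H₅Cl] = [C₂H₅Cl]₀ × e^(-kt)
Step 2: [C₂H₅Cl] = 0.777 × e^(-0.082 × 55)
Step 3: [C₂H₅Cl] = 0.777 × e^(-4.51)
Step 4: [C₂H₅Cl] = 0.777 × 0.0109985 = 0.008546 M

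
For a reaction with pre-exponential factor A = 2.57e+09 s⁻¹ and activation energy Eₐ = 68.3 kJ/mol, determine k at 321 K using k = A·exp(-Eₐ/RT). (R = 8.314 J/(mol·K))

1.97e-02 s⁻¹

Step 1: Use the Arrhenius equation: k = A × exp(-Eₐ/RT)
Step 2: Convert Eₐ to J/mol: 68.3 kJ/mol = 68300 J/mol
Step 3: Calculate the exponent: -Eₐ/(RT) = -68300/(8.314 × 321) = -25.59208
Step 4: k = 2.57e+09 × exp(-25.59208)
Step 5: k = 2.57e+09 × 7.68247e-12 = 1.9744e-02 s⁻¹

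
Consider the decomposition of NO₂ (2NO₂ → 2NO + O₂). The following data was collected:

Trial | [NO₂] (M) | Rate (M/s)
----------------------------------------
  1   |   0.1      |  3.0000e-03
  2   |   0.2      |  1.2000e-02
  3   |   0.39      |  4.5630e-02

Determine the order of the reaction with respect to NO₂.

second order (2)

Step 1: Compare trials to find order n where rate₂/rate₁ = ([NO₂]₂/[NO₂]₁)^n
Step 2: rate₂/rate₁ = 1.2000e-02/3.0000e-03 = 4
Step 3: [NO₂]₂/[NO₂]₁ = 0.2/0.1 = 2
Step 4: n = ln(4)/ln(2) = 2.00 ≈ 2
Step 5: The reaction is second order in NO₂.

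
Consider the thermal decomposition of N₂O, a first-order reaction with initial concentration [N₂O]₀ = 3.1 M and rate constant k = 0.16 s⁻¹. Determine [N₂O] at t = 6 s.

1.187 M

Step 1: For a first-order reaction: [N₂O] = [N₂O]₀ × e^(-kt)
Step 2: [N₂O] = 3.1 × e^(-0.16 × 6)
Step 3: [N₂O] = 3.1 × e^(-0.96)
Step 4: [N₂O] = 3.1 × 0.382893 = 1.187 M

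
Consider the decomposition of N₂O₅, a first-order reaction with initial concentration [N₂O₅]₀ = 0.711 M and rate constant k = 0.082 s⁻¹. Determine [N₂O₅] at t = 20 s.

0.1379 M

Step 1: For a first-order reaction: [N₂O₅] = [N₂O₅]₀ × e^(-kt)
Step 2: [N₂O₅] = 0.711 × e^(-0.082 × 20)
Step 3: [N₂O₅] = 0.711 × e^(-1.64)
Step 4: [N₂O₅] = 0.711 × 0.19398 = 0.1379 M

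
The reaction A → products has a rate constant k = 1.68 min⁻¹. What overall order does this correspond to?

first order (1)

Step 1: The units of k for an nth-order reaction are (concentration)^(1-n)·(time)⁻¹.
Step 2: Here k has units min⁻¹, so the concentration exponent is 0.
Step 3: 1 - n = 0 ⇒ n = 1. The reaction is first order.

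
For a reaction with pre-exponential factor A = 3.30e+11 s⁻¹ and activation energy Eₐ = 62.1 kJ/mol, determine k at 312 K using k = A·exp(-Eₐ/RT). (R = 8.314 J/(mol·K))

1.32e+01 s⁻¹

Step 1: Use the Arrhenius equation: k = A × exp(-Eₐ/RT)
Step 2: Convert Eₐ to J/mol: 62.1 kJ/mol = 62100 J/mol
Step 3: Calculate the exponent: -Eₐ/(RT) = -62100/(8.314 × 312) = -23.94016
Step 4: k = 3.30e+11 × exp(-23.94016)
Step 5: k = 3.30e+11 × 4.00793e-11 = 1.3226e+01 s⁻¹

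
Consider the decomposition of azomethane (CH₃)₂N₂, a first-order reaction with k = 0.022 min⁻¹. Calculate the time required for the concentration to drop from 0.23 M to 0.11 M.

33.53 min

Step 1: For first-order: t = ln([azomethane]₀/[azomethane])/k
Step 2: t = ln(0.23/0.11)/0.022
Step 3: t = ln(2.091)/0.022
Step 4: t = 0.7376/0.022 = 33.53 min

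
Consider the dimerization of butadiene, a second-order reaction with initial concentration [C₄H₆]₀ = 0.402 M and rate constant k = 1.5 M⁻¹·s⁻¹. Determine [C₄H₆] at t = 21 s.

0.02942 M

Step 1: For a second-order reaction: 1/[C₄H₆] = 1/[C₄H₆]₀ + kt
Step 2: 1/[C₄H₆] = 1/0.402 + 1.5 × 21
Step 3: 1/[C₄H₆] = 2.488 + 31.5 = 33.99
Step 4: [C₄H₆] = 1/33.99 = 0.02942 M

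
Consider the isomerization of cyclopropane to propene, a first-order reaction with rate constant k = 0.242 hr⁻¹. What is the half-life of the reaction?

2.864 hr

Step 1: For a first-order reaction, t₁/₂ = ln(2)/k
Step 2: t₁/₂ = ln(2)/0.242
Step 3: t₁/₂ = 0.6931/0.242 = 2.864 hr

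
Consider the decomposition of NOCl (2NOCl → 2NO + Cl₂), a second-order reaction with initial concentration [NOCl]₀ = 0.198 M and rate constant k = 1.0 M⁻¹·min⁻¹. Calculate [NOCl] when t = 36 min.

0.02436 M

Step 1: For a second-order reaction: 1/[NOCl] = 1/[NOCl]₀ + kt
Step 2: 1/[NOCl] = 1/0.198 + 1.0 × 36
Step 3: 1/[NOCl] = 5.051 + 36 = 41.05
Step 4: [NOCl] = 1/41.05 = 0.02436 M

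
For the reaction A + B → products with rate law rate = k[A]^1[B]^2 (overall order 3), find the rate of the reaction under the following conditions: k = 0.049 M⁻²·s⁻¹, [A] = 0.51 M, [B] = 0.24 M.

0.001439 M/s

Step 1: The rate law is rate = k[A]^1[B]^2, overall order = 1+2 = 3
Step 2: Substitute values: rate = 0.049 × (0.51)^1 × (0.24)^2
Step 3: rate = 0.049 × 0.51 × 0.0576 = 0.00143942 M/s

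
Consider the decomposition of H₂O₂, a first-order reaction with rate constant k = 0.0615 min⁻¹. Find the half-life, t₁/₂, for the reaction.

11.27 min

Step 1: For a first-order reaction, t₁/₂ = ln(2)/k
Step 2: t₁/₂ = ln(2)/0.0615
Step 3: t₁/₂ = 0.6931/0.0615 = 11.27 min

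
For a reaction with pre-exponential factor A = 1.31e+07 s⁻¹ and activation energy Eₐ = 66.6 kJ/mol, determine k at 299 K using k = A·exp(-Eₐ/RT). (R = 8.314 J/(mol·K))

3.03e-05 s⁻¹

Step 1: Use the Arrhenius equation: k = A × exp(-Eₐ/RT)
Step 2: Convert Eₐ to J/mol: 66.6 kJ/mol = 66600 J/mol
Step 3: Calculate the exponent: -Eₐ/(RT) = -66600/(8.314 × 299) = -26.79125
Step 4: k = 1.31e+07 × exp(-26.79125)
Step 5: k = 1.31e+07 × 2.31584e-12 = 3.0338e-05 s⁻¹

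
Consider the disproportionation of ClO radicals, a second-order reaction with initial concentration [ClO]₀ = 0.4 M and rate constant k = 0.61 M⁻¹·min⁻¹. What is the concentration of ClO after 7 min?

0.1477 M

Step 1: For a second-order reaction: 1/[ClO] = 1/[ClO]₀ + kt
Step 2: 1/[ClO] = 1/0.4 + 0.61 × 7
Step 3: 1/[ClO] = 2.5 + 4.27 = 6.77
Step 4: [ClO] = 1/6.77 = 0.1477 M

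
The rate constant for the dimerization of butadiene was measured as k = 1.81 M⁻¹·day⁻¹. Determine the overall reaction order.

second order (2)

Step 1: The units of k for an nth-order reaction are (concentration)^(1-n)·(time)⁻¹.
Step 2: Here k has units M⁻¹·day⁻¹, so the concentration exponent is -1.
Step 3: 1 - n = -1 ⇒ n = 2. The reaction is second order.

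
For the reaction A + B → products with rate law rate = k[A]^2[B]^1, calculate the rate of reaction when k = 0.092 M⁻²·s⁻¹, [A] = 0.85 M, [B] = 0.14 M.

0.009306 M/s

Step 1: The rate law is rate = k[A]^2[B]^1
Step 2: Substitute: rate = 0.092 × (0.85)^2 × (0.14)^1
Step 3: rate = 0.092 × 0.7225 × 0.14 = 0.0093058 M/s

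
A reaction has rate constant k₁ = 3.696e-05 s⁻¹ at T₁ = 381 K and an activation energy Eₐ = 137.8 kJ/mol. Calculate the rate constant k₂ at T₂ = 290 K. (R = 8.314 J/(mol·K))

4.358e-11 s⁻¹

Step 1: Use the two-temperature Arrhenius form: ln(k₂/k₁) = -Eₐ/R × (1/T₂ - 1/T₁)
Step 2: Convert Eₐ to J/mol: 137.8 kJ/mol = 137800 J/mol
Step 3: 1/T₂ - 1/T₁ = 1/290 - 1/381 = 8.236039e-04 K⁻¹
Step 4: ln(k₂/k₁) = -137800/8.314 × 8.236039e-04 = -13.65078
Step 5: k₂ = k₁ × exp(-13.65078) = 3.696e-05 × 1.17908e-06 = 4.358e-11 s⁻¹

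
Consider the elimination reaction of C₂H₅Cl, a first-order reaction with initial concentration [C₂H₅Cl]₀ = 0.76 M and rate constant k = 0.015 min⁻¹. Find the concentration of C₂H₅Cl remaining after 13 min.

0.6254 M

Step 1: For a first-order reaction: [C₂H₅Cl] = [C₂H₅Cl]₀ × e^(-kt)
Step 2: [C₂H₅Cl] = 0.76 × e^(-0.015 × 13)
Step 3: [C₂H₅Cl] = 0.76 × e^(-0.195)
Step 4: [C₂H₅Cl] = 0.76 × 0.822835 = 0.6254 M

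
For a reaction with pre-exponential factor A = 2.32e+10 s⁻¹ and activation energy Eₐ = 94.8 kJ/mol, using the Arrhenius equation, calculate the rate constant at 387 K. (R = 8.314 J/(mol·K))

3.71e-03 s⁻¹

Step 1: Use the Arrhenius equation: k = A × exp(-Eₐ/RT)
Step 2: Convert Eₐ to J/mol: 94.8 kJ/mol = 94800 J/mol
Step 3: Calculate the exponent: -Eₐ/(RT) = -94800/(8.314 × 387) = -29.46370
Step 4: k = 2.32e+10 × exp(-29.46370)
Step 5: k = 2.32e+10 × 1.59984e-13 = 3.7116e-03 s⁻¹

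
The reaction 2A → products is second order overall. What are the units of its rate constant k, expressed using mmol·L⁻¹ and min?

(mmol·L⁻¹)⁻¹·min⁻¹

Step 1: For overall order n, rate = k × (concentration)^n.
Step 2: Rate has units mmol·L⁻¹·min⁻¹; concentration term has units (mmol·L⁻¹)^2.
Step 3: k = rate / (concentration)^n, so units of k = (mmol·L⁻¹)^(1-2)·min⁻¹ = (mmol·L⁻¹)⁻¹·min⁻¹.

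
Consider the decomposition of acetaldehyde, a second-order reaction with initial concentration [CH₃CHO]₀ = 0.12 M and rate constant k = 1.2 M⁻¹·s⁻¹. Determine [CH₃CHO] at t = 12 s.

0.04399 M

Step 1: For a second-order reaction: 1/[CH₃CHO] = 1/[CH₃CHO]₀ + kt
Step 2: 1/[CH₃CHO] = 1/0.12 + 1.2 × 12
Step 3: 1/[CH₃CHO] = 8.333 + 14.4 = 22.73
Step 4: [CH₃CHO] = 1/22.73 = 0.04399 M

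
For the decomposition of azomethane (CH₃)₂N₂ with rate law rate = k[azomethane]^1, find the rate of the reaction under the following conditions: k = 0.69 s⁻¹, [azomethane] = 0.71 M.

0.4899 M/s

Step 1: Identify the rate law: rate = k[azomethane]^1
Step 2: Substitute values: rate = 0.69 × (0.71)^1
Step 3: Calculate: rate = 0.69 × 0.71 = 0.4899 M/s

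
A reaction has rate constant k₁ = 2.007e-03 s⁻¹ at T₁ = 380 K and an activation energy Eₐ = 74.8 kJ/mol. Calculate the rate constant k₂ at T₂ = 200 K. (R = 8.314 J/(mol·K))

1.118e-12 s⁻¹

Step 1: Use the two-temperature Arrhenius form: ln(k₂/k₁) = -Eₐ/R × (1/T₂ - 1/T₁)
Step 2: Convert Eₐ to J/mol: 74.8 kJ/mol = 74800 J/mol
Step 3: 1/T₂ - 1/T₁ = 1/200 - 1/380 = 2.368421e-03 K⁻¹
Step 4: ln(k₂/k₁) = -74800/8.314 × 2.368421e-03 = -21.30838
Step 5: k₂ = k₁ × exp(-21.30838) = 2.007e-03 × 5.57042e-10 = 1.118e-12 s⁻¹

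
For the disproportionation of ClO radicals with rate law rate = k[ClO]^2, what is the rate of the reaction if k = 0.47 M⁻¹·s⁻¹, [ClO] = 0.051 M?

0.001222 M/s

Step 1: Identify the rate law: rate = k[ClO]^2
Step 2: Substitute values: rate = 0.47 × (0.051)^2
Step 3: Calculate: rate = 0.47 × 0.002601 = 0.00122247 M/s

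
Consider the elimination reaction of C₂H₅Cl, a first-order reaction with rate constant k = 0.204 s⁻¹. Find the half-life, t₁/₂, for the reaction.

3.398 s

Step 1: For a first-order reaction, t₁/₂ = ln(2)/k
Step 2: t₁/₂ = ln(2)/0.204
Step 3: t₁/₂ = 0.6931/0.204 = 3.398 s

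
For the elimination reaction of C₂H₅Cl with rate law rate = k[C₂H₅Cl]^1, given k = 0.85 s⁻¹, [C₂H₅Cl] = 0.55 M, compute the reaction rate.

0.4675 M/s

Step 1: Identify the rate law: rate = k[C₂H₅Cl]^1
Step 2: Substitute values: rate = 0.85 × (0.55)^1
Step 3: Calculate: rate = 0.85 × 0.55 = 0.4675 M/s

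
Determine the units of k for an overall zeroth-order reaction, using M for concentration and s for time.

M·s⁻¹

Step 1: For overall order n, rate = k × (concentration)^n.
Step 2: Rate has units M·s⁻¹; concentration term has units M^0.
Step 3: k = rate / (concentration)^n, so units of k = M^(1-0)·s⁻¹ = M·s⁻¹.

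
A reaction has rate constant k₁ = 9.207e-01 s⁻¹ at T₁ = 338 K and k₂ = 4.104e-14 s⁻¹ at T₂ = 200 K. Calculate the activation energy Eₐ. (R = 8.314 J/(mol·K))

125.2 kJ/mol

Step 1: Use the two-temperature Arrhenius form: ln(k₂/k₁) = -Eₐ/R × (1/T₂ - 1/T₁)
Step 2: ln(k₂/k₁) = ln(4.104e-14/9.207e-01) = ln(4.45748e-14) = -30.7416
Step 3: 1/T₂ - 1/T₁ = 1/200 - 1/338 = 2.041420e-03 K⁻¹
Step 4: Eₐ = -R × ln(k₂/k₁) / (1/T₂ - 1/T₁) = -8.314 × -30.7416 / 2.041420e-03
Step 5: Eₐ = 1.2520e+05 J/mol = 125.2 kJ/mol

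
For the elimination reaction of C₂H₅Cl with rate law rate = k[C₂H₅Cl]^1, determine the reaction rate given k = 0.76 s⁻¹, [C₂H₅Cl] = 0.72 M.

0.5472 M/s

Step 1: Identify the rate law: rate = k[C₂H₅Cl]^1
Step 2: Substitute values: rate = 0.76 × (0.72)^1
Step 3: Calculate: rate = 0.76 × 0.72 = 0.5472 M/s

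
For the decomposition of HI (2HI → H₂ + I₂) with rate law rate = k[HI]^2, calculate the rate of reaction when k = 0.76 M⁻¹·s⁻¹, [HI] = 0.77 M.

0.4506 M/s

Step 1: Identify the rate law: rate = k[HI]^2
Step 2: Substitute values: rate = 0.76 × (0.77)^2
Step 3: Calculate: rate = 0.76 × 0.5929 = 0.450604 M/s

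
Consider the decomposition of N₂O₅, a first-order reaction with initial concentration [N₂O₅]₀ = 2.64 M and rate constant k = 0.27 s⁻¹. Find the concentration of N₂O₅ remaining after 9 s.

0.2324 M

Step 1: For a first-order reaction: [N₂O₅] = [N₂O₅]₀ × e^(-kt)
Step 2: [N₂O₅] = 2.64 × e^(-0.27 × 9)
Step 3: [N₂O₅] = 2.64 × e^(-2.43)
Step 4: [N₂O₅] = 2.64 × 0.0880368 = 0.2324 M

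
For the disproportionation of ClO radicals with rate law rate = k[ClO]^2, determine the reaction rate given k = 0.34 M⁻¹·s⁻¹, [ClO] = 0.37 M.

0.04655 M/s

Step 1: Identify the rate law: rate = k[ClO]^2
Step 2: Substitute values: rate = 0.34 × (0.37)^2
Step 3: Calculate: rate = 0.34 × 0.1369 = 0.046546 M/s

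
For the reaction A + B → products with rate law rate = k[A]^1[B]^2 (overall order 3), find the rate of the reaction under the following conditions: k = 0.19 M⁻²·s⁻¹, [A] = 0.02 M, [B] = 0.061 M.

1.414e-05 M/s

Step 1: The rate law is rate = k[A]^1[B]^2, overall order = 1+2 = 3
Step 2: Substitute values: rate = 0.19 × (0.02)^1 × (0.061)^2
Step 3: rate = 0.19 × 0.02 × 0.003721 = 1.41398e-05 M/s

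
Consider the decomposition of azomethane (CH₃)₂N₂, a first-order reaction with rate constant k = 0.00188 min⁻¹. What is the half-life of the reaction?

368.7 min

Step 1: For a first-order reaction, t₁/₂ = ln(2)/k
Step 2: t₁/₂ = ln(2)/0.00188
Step 3: t₁/₂ = 0.6931/0.00188 = 368.7 min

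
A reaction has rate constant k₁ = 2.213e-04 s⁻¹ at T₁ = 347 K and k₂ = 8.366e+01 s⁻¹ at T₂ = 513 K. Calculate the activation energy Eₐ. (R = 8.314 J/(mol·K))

114.5 kJ/mol

Step 1: Use the two-temperature Arrhenius form: ln(k₂/k₁) = -Eₐ/R × (1/T₂ - 1/T₁)
Step 2: ln(k₂/k₁) = ln(8.366e+01/2.213e-04) = ln(378039) = 12.8428
Step 3: 1/T₂ - 1/T₁ = 1/513 - 1/347 = -9.325266e-04 K⁻¹
Step 4: Eₐ = -R × ln(k₂/k₁) / (1/T₂ - 1/T₁) = -8.314 × 12.8428 / -9.325266e-04
Step 5: Eₐ = 1.1450e+05 J/mol = 114.5 kJ/mol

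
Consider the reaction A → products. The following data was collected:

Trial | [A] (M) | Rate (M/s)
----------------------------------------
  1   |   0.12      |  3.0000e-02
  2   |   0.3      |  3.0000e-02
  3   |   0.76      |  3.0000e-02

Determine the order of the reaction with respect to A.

zeroth order (0)

Step 1: Compare trials - when concentration changes, rate stays constant.
Step 2: rate₂/rate₁ = 3.0000e-02/3.0000e-02 = 1
Step 3: [A]₂/[A]₁ = 0.3/0.12 = 2.5
Step 4: Since rate ratio ≈ (conc ratio)^0, the reaction is zeroth order.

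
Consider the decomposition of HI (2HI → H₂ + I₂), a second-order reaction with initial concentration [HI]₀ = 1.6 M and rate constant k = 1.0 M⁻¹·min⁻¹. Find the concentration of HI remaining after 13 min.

0.07339 M

Step 1: For a second-order reaction: 1/[HI] = 1/[HI]₀ + kt
Step 2: 1/[HI] = 1/1.6 + 1.0 × 13
Step 3: 1/[HI] = 0.625 + 13 = 13.62
Step 4: [HI] = 1/13.62 = 0.07339 M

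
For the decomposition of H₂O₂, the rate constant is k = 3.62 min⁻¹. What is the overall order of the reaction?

first order (1)

Step 1: The units of k for an nth-order reaction are (concentration)^(1-n)·(time)⁻¹.
Step 2: Here k has units min⁻¹, so the concentration exponent is 0.
Step 3: 1 - n = 0 ⇒ n = 1. The reaction is first order.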